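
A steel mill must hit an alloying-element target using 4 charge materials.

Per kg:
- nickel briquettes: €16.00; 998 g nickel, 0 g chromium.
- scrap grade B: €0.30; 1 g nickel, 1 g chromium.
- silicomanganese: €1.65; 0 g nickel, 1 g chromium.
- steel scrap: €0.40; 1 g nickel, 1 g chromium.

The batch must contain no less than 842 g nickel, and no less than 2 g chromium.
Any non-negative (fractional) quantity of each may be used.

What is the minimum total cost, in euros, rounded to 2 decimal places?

€14.07

Let x1 = kg of nickel briquettes, x2 = kg of scrap grade B, x3 = kg of silicomanganese, x4 = kg of steel scrap.
min 16x1 + 0.3x2 + 1.65x3 + 0.4x4 s.t.:
  998x1 + 1x2 + 1x4 ≥ 842   (nickel)
  1x2 + 1x3 + 1x4 ≥ 2   (chromium)
  x1, x2, x3, x4 ≥ 0.
The minimum-cost mix takes nothing from silicomanganese, steel scrap — only nickel briquettes, scrap grade B. The nickel and chromium requirements are met with equality.
So nickel briquettes = 0.8417 kg, scrap grade B = 2 kg.
Total cost: 16·0.8417 + 0.3·2 = 14.0672.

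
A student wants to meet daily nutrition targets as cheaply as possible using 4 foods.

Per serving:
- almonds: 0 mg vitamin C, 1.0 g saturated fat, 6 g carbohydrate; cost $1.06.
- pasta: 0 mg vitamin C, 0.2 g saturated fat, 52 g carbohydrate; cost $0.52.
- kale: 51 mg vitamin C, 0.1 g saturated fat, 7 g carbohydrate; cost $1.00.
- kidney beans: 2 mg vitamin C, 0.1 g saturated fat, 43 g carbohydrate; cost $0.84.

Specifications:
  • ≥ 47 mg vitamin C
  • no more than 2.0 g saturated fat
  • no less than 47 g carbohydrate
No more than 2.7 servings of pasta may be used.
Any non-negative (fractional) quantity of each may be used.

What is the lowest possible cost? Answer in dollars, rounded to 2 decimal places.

$1.33

Treat it as an LP. Let x1 = servings of almonds, x2 = servings of pasta, x3 = servings of kale, x4 = servings of kidney beans.
Minimize 1.06x1 + 0.52x2 + 1x3 + 0.84x4 with:
  51x3 + 2x4 ≥ 47   (vitamin C)
  1x1 + 0.2x2 + 0.1x3 + 0.1x4 ≤ 2   (saturated fat)
  6x1 + 52x2 + 7x3 + 43x4 ≥ 47   (carbohydrate)
  x2 ≤ 2.7
  x1, x2, x3, x4 ≥ 0.
At the optimum only pasta, kale are positive (almonds, kidney beans = 0). There the vitamin C and carbohydrate constraints are tight.
Optimal quantities: pasta = 0.7798 servings, kale = 0.9216 servings.
Hence cost = 0.52·0.7798 + 1·0.9216 = $1.3271.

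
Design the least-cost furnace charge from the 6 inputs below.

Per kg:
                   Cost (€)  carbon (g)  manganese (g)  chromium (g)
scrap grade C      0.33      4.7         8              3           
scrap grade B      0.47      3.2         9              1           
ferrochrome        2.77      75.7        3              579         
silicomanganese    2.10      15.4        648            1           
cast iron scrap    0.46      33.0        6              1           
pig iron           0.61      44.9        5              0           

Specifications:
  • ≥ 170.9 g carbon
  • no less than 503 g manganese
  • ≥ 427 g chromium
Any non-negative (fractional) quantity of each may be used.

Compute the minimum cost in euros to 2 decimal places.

Let x1 = kg of scrap grade C, x2 = kg of scrap grade B, x3 = kg of ferrochrome, x4 = kg of silicomanganese, x5 = kg of cast iron scrap, x6 = kg of pig iron.
min 0.33x1 + 0.47x2 + 2.77x3 + 2.1x4 + 0.46x5 + 0.61x6 with:
  4.7x1 + 3.2x2 + 75.7x3 + 15.4x4 + 33x5 + 44.9x6 ≥ 170.9   (carbon)
  8x1 + 9x2 + 3x3 + 648x4 + 6x5 + 5x6 ≥ 503   (manganese)
  3x1 + 1x2 + 579x3 + 1x4 + 1x5 ≥ 427   (chromium)
  x1, x2, x3, x4, x5, x6 ≥ 0.
The cheapest feasible vertex uses only ferrochrome, silicomanganese, pig iron; scrap grade C, scrap grade B, cast iron scrap are not used. The carbon, manganese, chromium requirements are met with equality.
That vertex is x3 = 0.7362, x4 = 0.755, x6 = 2.306.
Objective = 2.77·0.7362 + 2.1·0.755 + 0.61·2.306 = 5.0314.

€5.03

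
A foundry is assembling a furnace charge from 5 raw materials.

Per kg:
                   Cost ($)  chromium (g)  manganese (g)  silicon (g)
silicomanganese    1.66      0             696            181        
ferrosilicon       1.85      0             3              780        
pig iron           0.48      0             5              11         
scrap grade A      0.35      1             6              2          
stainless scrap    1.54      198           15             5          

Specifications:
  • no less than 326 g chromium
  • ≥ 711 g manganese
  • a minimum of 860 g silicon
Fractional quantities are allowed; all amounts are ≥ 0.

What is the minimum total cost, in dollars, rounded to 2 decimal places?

Let x1 = kg of silicomanganese, x2 = kg of ferrosilicon, x3 = kg of pig iron, x4 = kg of scrap grade A, x5 = kg of stainless scrap.
Minimise 1.66x1 + 1.85x2 + 0.48x3 + 0.35x4 + 1.54x5 s.t.:
  1x4 + 198x5 ≥ 326   (chromium)
  696x1 + 3x2 + 5x3 + 6x4 + 15x5 ≥ 711   (manganese)
  181x1 + 780x2 + 11x3 + 2x4 + 5x5 ≥ 860   (silicon)
  x1, x2, x3, x4, x5 ≥ 0.
The cheapest feasible vertex uses only silicomanganese, ferrosilicon, stainless scrap; pig iron, scrap grade A are not used. There the chromium, manganese, silicon constraints are tight.
Solving gives x1 = 0.9823, x2 = 0.8641, x5 = 1.646.
Hence cost = 1.66·0.9823 + 1.85·0.8641 + 1.54·1.646 = $5.7640.

$5.76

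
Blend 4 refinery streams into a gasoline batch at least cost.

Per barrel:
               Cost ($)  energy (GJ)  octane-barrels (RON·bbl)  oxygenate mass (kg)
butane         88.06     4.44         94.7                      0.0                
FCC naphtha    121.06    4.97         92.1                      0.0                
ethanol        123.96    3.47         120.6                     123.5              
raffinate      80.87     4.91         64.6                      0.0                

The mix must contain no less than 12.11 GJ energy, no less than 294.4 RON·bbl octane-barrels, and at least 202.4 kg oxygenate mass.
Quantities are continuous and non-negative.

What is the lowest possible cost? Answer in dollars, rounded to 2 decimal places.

Let x1 = barrels of butane, x2 = barrels of FCC naphtha, x3 = barrels of ethanol, x4 = barrels of raffinate.
Minimize 88.06x1 + 121.06x2 + 123.96x3 + 80.87x4 subject to:
  4.44x1 + 4.97x2 + 3.47x3 + 4.91x4 ≥ 12.11   (energy)
  94.7x1 + 92.1x2 + 120.6x3 + 64.6x4 ≥ 294.4   (octane-barrels)
  123.5x3 ≥ 202.4   (oxygenate mass)
  x1, x2, x3, x4 ≥ 0.
The cheapest feasible vertex uses only butane, ethanol, raffinate; FCC naphtha is not used. There the energy, octane-barrels, oxygenate mass constraints are tight.
Solving gives x1 = 0.3374705, x3 = 1.638866, x4 = 1.003007.
Hence cost = 88.06·0.3374705 + 123.96·1.638866 + 80.87·1.003007 = $313.9847.

$313.98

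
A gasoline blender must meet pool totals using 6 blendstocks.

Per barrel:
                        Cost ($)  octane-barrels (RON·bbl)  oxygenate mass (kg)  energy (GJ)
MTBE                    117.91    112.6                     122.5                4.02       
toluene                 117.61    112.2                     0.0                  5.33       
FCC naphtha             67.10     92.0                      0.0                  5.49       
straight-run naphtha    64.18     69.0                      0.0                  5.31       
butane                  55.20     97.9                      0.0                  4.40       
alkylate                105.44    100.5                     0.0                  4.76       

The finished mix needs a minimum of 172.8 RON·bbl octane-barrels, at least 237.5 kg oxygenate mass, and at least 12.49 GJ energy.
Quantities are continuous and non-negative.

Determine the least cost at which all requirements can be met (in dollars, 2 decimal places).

$285.36

Let x1 = barrels of MTBE, x2 = barrels of toluene, x3 = barrels of FCC naphtha, x4 = barrels of straight-run naphtha, x5 = barrels of butane, x6 = barrels of alkylate.
Minimize 117.91x1 + 117.61x2 + 67.1x3 + 64.18x4 + 55.2x5 + 105.44x6 s.t.:
  112.6x1 + 112.2x2 + 92x3 + 69x4 + 97.9x5 + 100.5x6 ≥ 172.8   (octane-barrels)
  122.5x1 ≥ 237.5   (oxygenate mass)
  4.02x1 + 5.33x2 + 5.49x3 + 5.31x4 + 4.4x5 + 4.76x6 ≥ 12.49   (energy)
  x1, x2, x3, x4, x5, x6 ≥ 0.
At the optimum only MTBE, straight-run naphtha are positive (toluene, FCC naphtha, butane, alkylate = 0). The oxygenate mass and energy requirements are met with equality.
That vertex is x1 = 1.9388, x4 = 0.88439.
Total cost: 117.91·1.9388 + 64.18·0.88439 = 285.3641.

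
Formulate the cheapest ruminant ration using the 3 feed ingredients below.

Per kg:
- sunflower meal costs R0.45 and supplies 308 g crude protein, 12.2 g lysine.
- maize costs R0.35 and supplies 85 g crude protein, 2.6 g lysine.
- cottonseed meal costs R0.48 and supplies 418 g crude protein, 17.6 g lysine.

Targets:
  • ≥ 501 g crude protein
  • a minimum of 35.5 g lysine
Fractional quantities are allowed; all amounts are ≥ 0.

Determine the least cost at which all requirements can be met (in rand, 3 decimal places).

R0.968

Treat it as an LP. Let x1 = kg of sunflower meal, x2 = kg of maize, x3 = kg of cottonseed meal.
Minimize 0.45x1 + 0.35x2 + 0.48x3 s.t.:
  308x1 + 85x2 + 418x3 ≥ 501   (crude protein)
  12.2x1 + 2.6x2 + 17.6x3 ≥ 35.5   (lysine)
  x1, x2, x3 ≥ 0.
The cheapest feasible vertex uses only cottonseed meal; sunflower meal, maize are not used. Binding constraint: lysine.
Optimal quantities: cottonseed meal = 2.017 kg.
Objective = 0.48·2.017 = 0.96816.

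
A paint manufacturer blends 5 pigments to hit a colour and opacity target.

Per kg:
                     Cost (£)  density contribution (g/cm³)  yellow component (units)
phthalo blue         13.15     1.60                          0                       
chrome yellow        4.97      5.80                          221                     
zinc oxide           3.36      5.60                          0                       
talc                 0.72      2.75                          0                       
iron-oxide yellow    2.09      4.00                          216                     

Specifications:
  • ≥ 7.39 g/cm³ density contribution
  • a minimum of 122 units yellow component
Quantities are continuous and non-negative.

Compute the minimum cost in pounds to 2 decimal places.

Treat it as an LP. Let x1 = kg of phthalo blue, x2 = kg of chrome yellow, x3 = kg of zinc oxide, x4 = kg of talc, x5 = kg of iron-oxide yellow.
Minimise 13.15x1 + 4.97x2 + 3.36x3 + 0.72x4 + 2.09x5 s.t.:
  1.6x1 + 5.8x2 + 5.6x3 + 2.75x4 + 4x5 ≥ 7.39   (density contribution)
  221x2 + 216x5 ≥ 122   (yellow component)
  x1, x2, x3, x4, x5 ≥ 0.
The cheapest feasible vertex uses only talc, iron-oxide yellow; phthalo blue, chrome yellow, zinc oxide are not used. There the density contribution and yellow component constraints are tight.
Optimal quantities: talc = 1.866 kg, iron-oxide yellow = 0.5648 kg.
Hence cost = 0.72·1.866 + 2.09·0.5648 = £2.5240.

£2.52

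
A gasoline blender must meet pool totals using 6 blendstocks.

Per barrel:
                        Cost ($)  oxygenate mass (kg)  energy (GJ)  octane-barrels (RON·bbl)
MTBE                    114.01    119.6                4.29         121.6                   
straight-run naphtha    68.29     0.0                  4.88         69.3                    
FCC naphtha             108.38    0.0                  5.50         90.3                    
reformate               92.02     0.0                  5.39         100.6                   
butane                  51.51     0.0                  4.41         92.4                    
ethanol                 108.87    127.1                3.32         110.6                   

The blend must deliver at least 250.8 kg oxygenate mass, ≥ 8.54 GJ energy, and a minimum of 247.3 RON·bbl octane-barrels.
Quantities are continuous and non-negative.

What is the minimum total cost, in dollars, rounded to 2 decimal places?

Treat it as an LP. Let x1 = barrels of MTBE, x2 = barrels of straight-run naphtha, x3 = barrels of FCC naphtha, x4 = barrels of reformate, x5 = barrels of butane, x6 = barrels of ethanol.
Minimize 114.01x1 + 68.29x2 + 108.38x3 + 92.02x4 + 51.51x5 + 108.87x6 s.t.:
  119.6x1 + 127.1x6 ≥ 250.8   (oxygenate mass)
  4.29x1 + 4.88x2 + 5.5x3 + 5.39x4 + 4.41x5 + 3.32x6 ≥ 8.54   (energy)
  121.6x1 + 69.3x2 + 90.3x3 + 100.6x4 + 92.4x5 + 110.6x6 ≥ 247.3   (octane-barrels)
  x1, x2, x3, x4, x5, x6 ≥ 0.
At the optimum only MTBE, ethanol are positive (straight-run naphtha, FCC naphtha, reformate, butane = 0). There the oxygenate mass and energy constraints are tight.
So MTBE = 1.7058 barrels, ethanol = 0.3681 barrels.
Hence cost = 114.01·1.7058 + 108.87·0.3681 = $234.5533.

$234.55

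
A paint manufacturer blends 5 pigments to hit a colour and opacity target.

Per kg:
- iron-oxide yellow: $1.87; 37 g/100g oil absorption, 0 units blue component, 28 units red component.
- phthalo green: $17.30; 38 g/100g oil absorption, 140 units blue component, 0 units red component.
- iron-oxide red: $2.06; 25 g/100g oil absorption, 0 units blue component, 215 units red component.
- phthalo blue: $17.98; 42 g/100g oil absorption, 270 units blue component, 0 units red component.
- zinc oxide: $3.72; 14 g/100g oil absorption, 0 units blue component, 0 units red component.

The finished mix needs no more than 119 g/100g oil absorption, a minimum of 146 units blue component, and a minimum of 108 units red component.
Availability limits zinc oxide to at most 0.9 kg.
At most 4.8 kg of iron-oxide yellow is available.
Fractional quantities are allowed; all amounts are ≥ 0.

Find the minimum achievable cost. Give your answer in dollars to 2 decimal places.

$10.76

Set it up as a linear program. Let x1 = kg of iron-oxide yellow, x2 = kg of phthalo green, x3 = kg of iron-oxide red, x4 = kg of phthalo blue, x5 = kg of zinc oxide.
Minimize 1.87x1 + 17.3x2 + 2.06x3 + 17.98x4 + 3.72x5 subject to:
  37x1 + 38x2 + 25x3 + 42x4 + 14x5 ≤ 119   (oil absorption)
  140x2 + 270x4 ≥ 146   (blue component)
  28x1 + 215x3 ≥ 108   (red component)
  x5 ≤ 0.9
  x1 ≤ 4.8
  x1, x2, x3, x4, x5 ≥ 0.
At the optimum only iron-oxide red, phthalo blue are positive (iron-oxide yellow, phthalo green, zinc oxide = 0). Binding constraints: blue component and red component.
That vertex is x3 = 0.5023, x4 = 0.5407.
Total cost: 2.06·0.5023 + 17.98·0.5407 = 10.7565.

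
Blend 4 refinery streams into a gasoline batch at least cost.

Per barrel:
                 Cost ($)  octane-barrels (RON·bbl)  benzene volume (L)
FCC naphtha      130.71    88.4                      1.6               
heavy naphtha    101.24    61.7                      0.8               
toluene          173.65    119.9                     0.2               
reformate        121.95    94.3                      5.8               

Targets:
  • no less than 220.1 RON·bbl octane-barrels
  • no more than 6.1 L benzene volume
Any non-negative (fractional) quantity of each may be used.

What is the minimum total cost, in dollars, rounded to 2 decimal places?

Treat it as an LP. Let x1 = barrels of FCC naphtha, x2 = barrels of heavy naphtha, x3 = barrels of toluene, x4 = barrels of reformate.
Minimize 130.71x1 + 101.24x2 + 173.65x3 + 121.95x4 s.t.:
  88.4x1 + 61.7x2 + 119.9x3 + 94.3x4 ≥ 220.1   (octane-barrels)
  1.6x1 + 0.8x2 + 0.2x3 + 5.8x4 ≤ 6.1   (benzene volume)
  x1, x2, x3, x4 ≥ 0.
The optimal basis is {toluene, reformate}; FCC naphtha, heavy naphtha drop out. The octane-barrels and benzene volume requirements are met with equality.
That vertex is x3 = 1.0366, x4 = 1.016.
Cost = 173.65·1.0366 + 121.95·1.016 = 303.9068.

$303.91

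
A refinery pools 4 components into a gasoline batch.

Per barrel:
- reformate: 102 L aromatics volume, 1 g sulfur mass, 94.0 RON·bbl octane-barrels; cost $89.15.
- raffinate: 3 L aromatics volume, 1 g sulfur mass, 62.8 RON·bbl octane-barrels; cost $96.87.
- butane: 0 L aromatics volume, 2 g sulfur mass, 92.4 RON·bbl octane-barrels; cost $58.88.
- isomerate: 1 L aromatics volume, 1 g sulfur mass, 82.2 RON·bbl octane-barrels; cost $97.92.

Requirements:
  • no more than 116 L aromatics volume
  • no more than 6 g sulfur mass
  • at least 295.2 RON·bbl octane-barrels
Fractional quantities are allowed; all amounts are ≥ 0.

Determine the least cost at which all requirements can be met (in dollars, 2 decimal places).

Set it up as a linear program. Let x1 = barrels of reformate, x2 = barrels of raffinate, x3 = barrels of butane, x4 = barrels of isomerate.
Minimize 89.15x1 + 96.87x2 + 58.88x3 + 97.92x4 with:
  102x1 + 3x2 + 1x4 ≤ 116   (aromatics volume)
  1x1 + 1x2 + 2x3 + 1x4 ≤ 6   (sulfur mass)
  94x1 + 62.8x2 + 92.4x3 + 82.2x4 ≥ 295.2   (octane-barrels)
  x1, x2, x3, x4 ≥ 0.
The optimal basis is {reformate, butane}; raffinate, isomerate drop out. The sulfur mass and octane-barrels requirements are met with equality.
So reformate = 0.37657 barrels, butane = 2.8117 barrels.
Objective = 89.15·0.37657 + 58.88·2.8117 = 199.1241.

$199.12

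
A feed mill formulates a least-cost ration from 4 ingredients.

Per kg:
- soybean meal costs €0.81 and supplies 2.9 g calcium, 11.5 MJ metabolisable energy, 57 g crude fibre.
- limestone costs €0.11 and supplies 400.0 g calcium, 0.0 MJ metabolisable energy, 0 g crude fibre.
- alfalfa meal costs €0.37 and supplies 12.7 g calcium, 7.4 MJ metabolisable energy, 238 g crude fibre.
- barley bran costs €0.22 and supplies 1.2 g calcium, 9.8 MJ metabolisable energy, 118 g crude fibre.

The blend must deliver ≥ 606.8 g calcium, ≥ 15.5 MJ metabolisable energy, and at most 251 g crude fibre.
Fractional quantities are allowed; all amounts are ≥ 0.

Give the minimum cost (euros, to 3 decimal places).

€0.514

Treat it as an LP. Let x1 = kg of soybean meal, x2 = kg of limestone, x3 = kg of alfalfa meal, x4 = kg of barley bran.
min 0.81x1 + 0.11x2 + 0.37x3 + 0.22x4 subject to:
  2.9x1 + 400x2 + 12.7x3 + 1.2x4 ≥ 606.8   (calcium)
  11.5x1 + 7.4x3 + 9.8x4 ≥ 15.5   (metabolisable energy)
  57x1 + 238x3 + 118x4 ≤ 251   (crude fibre)
  x1, x2, x3, x4 ≥ 0.
At the optimum only limestone, barley bran are positive (soybean meal, alfalfa meal = 0). Binding constraints: calcium and metabolisable energy.
Optimal quantities: limestone = 1.512 kg, barley bran = 1.582 kg.
Objective = 0.11·1.512 + 0.22·1.582 = 0.51436.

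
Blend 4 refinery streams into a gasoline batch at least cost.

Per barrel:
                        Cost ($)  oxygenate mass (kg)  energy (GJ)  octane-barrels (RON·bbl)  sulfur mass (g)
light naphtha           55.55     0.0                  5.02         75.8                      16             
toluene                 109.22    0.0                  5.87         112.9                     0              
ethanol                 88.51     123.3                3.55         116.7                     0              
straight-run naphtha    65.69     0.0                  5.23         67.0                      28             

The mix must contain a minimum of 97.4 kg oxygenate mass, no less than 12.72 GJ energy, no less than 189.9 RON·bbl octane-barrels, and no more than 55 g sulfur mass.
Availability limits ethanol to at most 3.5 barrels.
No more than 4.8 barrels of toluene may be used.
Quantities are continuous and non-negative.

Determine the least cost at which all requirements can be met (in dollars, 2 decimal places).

$179.64

Let x1 = barrels of light naphtha, x2 = barrels of toluene, x3 = barrels of ethanol, x4 = barrels of straight-run naphtha.
Minimise 55.55x1 + 109.22x2 + 88.51x3 + 65.69x4 with:
  123.3x3 ≥ 97.4   (oxygenate mass)
  5.02x1 + 5.87x2 + 3.55x3 + 5.23x4 ≥ 12.72   (energy)
  75.8x1 + 112.9x2 + 116.7x3 + 67x4 ≥ 189.9   (octane-barrels)
  16x1 + 28x4 ≤ 55   (sulfur mass)
  x3 ≤ 3.5
  x2 ≤ 4.8
  x1, x2, x3, x4 ≥ 0.
The optimal basis is {light naphtha, ethanol}; toluene, straight-run naphtha drop out. There the oxygenate mass and energy constraints are tight.
That vertex is x1 = 1.9752, x3 = 0.78994.
Objective = 55.55·1.9752 + 88.51·0.78994 = 179.6399.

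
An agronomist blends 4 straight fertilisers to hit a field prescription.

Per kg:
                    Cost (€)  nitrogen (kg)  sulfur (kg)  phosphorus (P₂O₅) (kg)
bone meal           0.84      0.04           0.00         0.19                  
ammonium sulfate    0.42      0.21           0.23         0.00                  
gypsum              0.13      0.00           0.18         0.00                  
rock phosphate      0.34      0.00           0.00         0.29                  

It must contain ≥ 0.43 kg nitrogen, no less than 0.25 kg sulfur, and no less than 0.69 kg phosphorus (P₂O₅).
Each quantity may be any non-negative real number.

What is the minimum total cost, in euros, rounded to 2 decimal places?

€1.67

Let x1 = kg of bone meal, x2 = kg of ammonium sulfate, x3 = kg of gypsum, x4 = kg of rock phosphate.
Minimize 0.84x1 + 0.42x2 + 0.13x3 + 0.34x4 s.t.:
  0.04x1 + 0.21x2 ≥ 0.43   (nitrogen)
  0.23x2 + 0.18x3 ≥ 0.25   (sulfur)
  0.19x1 + 0.29x4 ≥ 0.69   (phosphorus (P₂O₅))
  x1, x2, x3, x4 ≥ 0.
The optimal basis is {ammonium sulfate, rock phosphate}; bone meal, gypsum drop out. There the nitrogen and phosphorus (P₂O₅) constraints are tight.
So ammonium sulfate = 2.048 kg, rock phosphate = 2.379 kg.
Total cost: 0.42·2.048 + 0.34·2.379 = 1.6690.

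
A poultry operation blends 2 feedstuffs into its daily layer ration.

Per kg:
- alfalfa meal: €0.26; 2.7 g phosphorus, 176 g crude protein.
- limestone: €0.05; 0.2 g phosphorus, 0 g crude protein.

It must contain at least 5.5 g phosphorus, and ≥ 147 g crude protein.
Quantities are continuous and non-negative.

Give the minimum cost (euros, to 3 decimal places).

€0.530

Set it up as a linear program. Let x1 = kg of alfalfa meal, x2 = kg of limestone.
Minimize 0.26x1 + 0.05x2 s.t.:
  2.7x1 + 0.2x2 ≥ 5.5   (phosphorus)
  176x1 ≥ 147   (crude protein)
  x1, x2 ≥ 0.
The minimum-cost mix takes nothing from limestone — only alfalfa meal. There the phosphorus constraint is tight.
Optimal quantities: alfalfa meal = 2.037 kg.
Hence cost = 0.26·2.037 = €0.52962.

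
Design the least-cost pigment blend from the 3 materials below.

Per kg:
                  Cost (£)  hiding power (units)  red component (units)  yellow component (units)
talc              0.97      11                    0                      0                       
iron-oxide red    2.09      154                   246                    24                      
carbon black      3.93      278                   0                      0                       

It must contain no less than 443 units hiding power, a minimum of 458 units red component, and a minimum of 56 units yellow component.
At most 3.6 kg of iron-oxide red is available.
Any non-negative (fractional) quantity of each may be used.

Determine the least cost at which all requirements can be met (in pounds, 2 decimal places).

This is a linear program. Let x1 = kg of talc, x2 = kg of iron-oxide red, x3 = kg of carbon black.
min 0.97x1 + 2.09x2 + 3.93x3 with:
  11x1 + 154x2 + 278x3 ≥ 443   (hiding power)
  246x2 ≥ 458   (red component)
  24x2 ≥ 56   (yellow component)
  x2 ≤ 3.6
  x1, x2, x3 ≥ 0.
The minimum-cost mix takes nothing from talc, carbon black — only iron-oxide red. Binding constraint: hiding power.
That vertex is x2 = 2.877.
Cost = 2.09·2.877 = 6.0129.

£6.01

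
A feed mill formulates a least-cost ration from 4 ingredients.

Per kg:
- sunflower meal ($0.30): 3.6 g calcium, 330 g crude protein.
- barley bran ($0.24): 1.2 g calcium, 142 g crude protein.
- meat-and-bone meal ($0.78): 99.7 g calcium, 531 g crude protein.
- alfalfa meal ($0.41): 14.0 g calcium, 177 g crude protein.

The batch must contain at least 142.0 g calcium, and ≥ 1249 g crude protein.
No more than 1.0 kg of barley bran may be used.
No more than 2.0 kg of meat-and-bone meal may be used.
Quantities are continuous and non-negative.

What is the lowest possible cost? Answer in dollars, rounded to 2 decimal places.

$1.54

Treat it as an LP. Let x1 = kg of sunflower meal, x2 = kg of barley bran, x3 = kg of meat-and-bone meal, x4 = kg of alfalfa meal.
Minimize 0.3x1 + 0.24x2 + 0.78x3 + 0.41x4 with:
  3.6x1 + 1.2x2 + 99.7x3 + 14x4 ≥ 142   (calcium)
  330x1 + 142x2 + 531x3 + 177x4 ≥ 1249   (crude protein)
  x2 ≤ 1
  x3 ≤ 2
  x1, x2, x3, x4 ≥ 0.
The optimal basis is {sunflower meal, meat-and-bone meal}; barley bran, alfalfa meal drop out. The calcium and crude protein requirements are met with equality.
That vertex is x1 = 1.585, x3 = 1.367.
Total cost: 0.3·1.585 + 0.78·1.367 = 1.5418.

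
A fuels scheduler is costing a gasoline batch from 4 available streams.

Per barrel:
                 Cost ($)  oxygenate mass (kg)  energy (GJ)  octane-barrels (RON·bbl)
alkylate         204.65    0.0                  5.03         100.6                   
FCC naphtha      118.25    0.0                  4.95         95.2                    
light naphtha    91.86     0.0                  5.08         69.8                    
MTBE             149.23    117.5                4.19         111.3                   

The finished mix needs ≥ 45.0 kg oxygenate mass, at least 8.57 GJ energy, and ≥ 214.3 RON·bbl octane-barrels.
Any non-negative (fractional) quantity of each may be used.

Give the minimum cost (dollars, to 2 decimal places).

Set it up as a linear program. Let x1 = barrels of alkylate, x2 = barrels of FCC naphtha, x3 = barrels of light naphtha, x4 = barrels of MTBE.
min 204.65x1 + 118.25x2 + 91.86x3 + 149.23x4 with:
  117.5x4 ≥ 45   (oxygenate mass)
  5.03x1 + 4.95x2 + 5.08x3 + 4.19x4 ≥ 8.57   (energy)
  100.6x1 + 95.2x2 + 69.8x3 + 111.3x4 ≥ 214.3   (octane-barrels)
  x1, x2, x3, x4 ≥ 0.
The cheapest feasible vertex uses only FCC naphtha, MTBE; alkylate, light naphtha are not used. There the oxygenate mass and octane-barrels constraints are tight.
That vertex is x2 = 1.8033, x4 = 0.38298.
Cost = 118.25·1.8033 + 149.23·0.38298 = 270.3923.

$270.39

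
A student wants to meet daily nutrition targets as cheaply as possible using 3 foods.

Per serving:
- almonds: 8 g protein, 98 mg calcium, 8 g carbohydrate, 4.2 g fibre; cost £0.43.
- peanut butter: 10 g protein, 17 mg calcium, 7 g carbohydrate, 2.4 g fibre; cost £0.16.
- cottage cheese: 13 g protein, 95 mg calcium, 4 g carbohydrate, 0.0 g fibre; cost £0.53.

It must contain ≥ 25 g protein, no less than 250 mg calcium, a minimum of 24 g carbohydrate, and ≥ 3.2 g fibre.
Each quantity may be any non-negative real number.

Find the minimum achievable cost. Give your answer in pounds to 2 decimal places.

Let x1 = servings of almonds, x2 = servings of peanut butter, x3 = servings of cottage cheese.
Minimise 0.43x1 + 0.16x2 + 0.53x3 subject to:
  8x1 + 10x2 + 13x3 ≥ 25   (protein)
  98x1 + 17x2 + 95x3 ≥ 250   (calcium)
  8x1 + 7x2 + 4x3 ≥ 24   (carbohydrate)
  4.2x1 + 2.4x2 ≥ 3.2   (fibre)
  x1, x2, x3 ≥ 0.
At the optimum only almonds, peanut butter are positive (cottage cheese = 0). The calcium and carbohydrate requirements are met with equality.
That vertex is x1 = 2.44, x2 = 0.64.
Cost = 0.43·2.44 + 0.16·0.64 = 1.1516.

£1.15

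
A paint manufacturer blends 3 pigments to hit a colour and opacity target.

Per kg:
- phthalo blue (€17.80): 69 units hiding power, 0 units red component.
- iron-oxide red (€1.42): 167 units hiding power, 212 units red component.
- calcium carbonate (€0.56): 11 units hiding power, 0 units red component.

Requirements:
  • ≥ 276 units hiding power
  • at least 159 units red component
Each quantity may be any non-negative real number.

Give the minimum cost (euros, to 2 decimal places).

Treat it as an LP. Let x1 = kg of phthalo blue, x2 = kg of iron-oxide red, x3 = kg of calcium carbonate.
Minimise 17.8x1 + 1.42x2 + 0.56x3 s.t.:
  69x1 + 167x2 + 11x3 ≥ 276   (hiding power)
  212x2 ≥ 159   (red component)
  x1, x2, x3 ≥ 0.
The optimal basis is {iron-oxide red}; phthalo blue, calcium carbonate drop out. Binding constraint: hiding power.
That vertex is x2 = 1.653.
Total cost: 1.42·1.653 = 2.3473.

€2.35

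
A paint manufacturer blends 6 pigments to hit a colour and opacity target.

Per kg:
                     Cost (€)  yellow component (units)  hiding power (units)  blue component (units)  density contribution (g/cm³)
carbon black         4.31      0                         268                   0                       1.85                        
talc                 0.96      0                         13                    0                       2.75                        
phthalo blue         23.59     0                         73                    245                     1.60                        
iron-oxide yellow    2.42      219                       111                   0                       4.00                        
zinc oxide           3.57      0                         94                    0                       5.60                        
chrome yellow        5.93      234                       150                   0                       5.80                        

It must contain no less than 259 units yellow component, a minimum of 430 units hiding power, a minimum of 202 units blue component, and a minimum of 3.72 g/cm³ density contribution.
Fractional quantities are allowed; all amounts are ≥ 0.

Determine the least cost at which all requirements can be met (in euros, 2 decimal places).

Let x1 = kg of carbon black, x2 = kg of talc, x3 = kg of phthalo blue, x4 = kg of iron-oxide yellow, x5 = kg of zinc oxide, x6 = kg of chrome yellow.
Minimise 4.31x1 + 0.96x2 + 23.59x3 + 2.42x4 + 3.57x5 + 5.93x6 with:
  219x4 + 234x6 ≥ 259   (yellow component)
  268x1 + 13x2 + 73x3 + 111x4 + 94x5 + 150x6 ≥ 430   (hiding power)
  245x3 ≥ 202   (blue component)
  1.85x1 + 2.75x2 + 1.6x3 + 4x4 + 5.6x5 + 5.8x6 ≥ 3.72   (density contribution)
  x1, x2, x3, x4, x5, x6 ≥ 0.
The optimal basis is {carbon black, phthalo blue, iron-oxide yellow}; talc, zinc oxide, chrome yellow drop out. The yellow component, hiding power, blue component requirements are met with equality.
Optimal quantities: carbon black = 0.8901 kg, phthalo blue = 0.8245 kg, iron-oxide yellow = 1.183 kg.
Cost = 4.31·0.8901 + 23.59·0.8245 + 2.42·1.183 = 26.1491.

€26.15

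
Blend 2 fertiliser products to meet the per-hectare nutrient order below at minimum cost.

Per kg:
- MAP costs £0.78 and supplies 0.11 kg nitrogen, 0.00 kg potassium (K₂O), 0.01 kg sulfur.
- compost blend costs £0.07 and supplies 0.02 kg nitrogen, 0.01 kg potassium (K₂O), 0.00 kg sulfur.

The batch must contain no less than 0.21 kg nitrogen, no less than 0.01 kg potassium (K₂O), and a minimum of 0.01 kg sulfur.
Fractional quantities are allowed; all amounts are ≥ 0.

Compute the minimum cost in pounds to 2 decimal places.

Let x1 = kg of MAP, x2 = kg of compost blend.
Minimise 0.78x1 + 0.07x2 s.t.:
  0.11x1 + 0.02x2 ≥ 0.21   (nitrogen)
  0.01x2 ≥ 0.01   (potassium (K₂O))
  0.01x1 ≥ 0.01   (sulfur)
  x1, x2 ≥ 0.
Both inputs are positive at the optimum. There the nitrogen and sulfur constraints are tight.
Solving gives x1 = 1, x2 = 5.
Objective = 0.78·1 + 0.07·5 = 1.1300.

£1.13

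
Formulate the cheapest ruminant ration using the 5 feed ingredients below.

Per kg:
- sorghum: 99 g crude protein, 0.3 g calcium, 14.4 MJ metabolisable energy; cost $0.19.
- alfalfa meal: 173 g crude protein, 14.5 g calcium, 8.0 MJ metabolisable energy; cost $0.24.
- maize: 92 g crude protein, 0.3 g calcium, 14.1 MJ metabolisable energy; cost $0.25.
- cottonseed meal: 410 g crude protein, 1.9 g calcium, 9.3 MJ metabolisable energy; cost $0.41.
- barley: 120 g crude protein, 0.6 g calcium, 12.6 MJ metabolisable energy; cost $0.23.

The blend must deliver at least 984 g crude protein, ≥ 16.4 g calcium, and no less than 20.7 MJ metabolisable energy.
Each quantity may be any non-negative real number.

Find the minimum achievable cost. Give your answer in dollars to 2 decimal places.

$1.04

Set it up as a linear program. Let x1 = kg of sorghum, x2 = kg of alfalfa meal, x3 = kg of maize, x4 = kg of cottonseed meal, x5 = kg of barley.
Minimise 0.19x1 + 0.24x2 + 0.25x3 + 0.41x4 + 0.23x5 with:
  99x1 + 173x2 + 92x3 + 410x4 + 120x5 ≥ 984   (crude protein)
  0.3x1 + 14.5x2 + 0.3x3 + 1.9x4 + 0.6x5 ≥ 16.4   (calcium)
  14.4x1 + 8x2 + 14.1x3 + 9.3x4 + 12.6x5 ≥ 20.7   (metabolisable energy)
  x1, x2, x3, x4, x5 ≥ 0.
The optimal basis is {alfalfa meal, cottonseed meal}; sorghum, maize, barley drop out. The crude protein and calcium requirements are met with equality.
Solving gives x2 = 0.8643, x4 = 2.035.
Objective = 0.24·0.8643 + 0.41·2.035 = 1.0418.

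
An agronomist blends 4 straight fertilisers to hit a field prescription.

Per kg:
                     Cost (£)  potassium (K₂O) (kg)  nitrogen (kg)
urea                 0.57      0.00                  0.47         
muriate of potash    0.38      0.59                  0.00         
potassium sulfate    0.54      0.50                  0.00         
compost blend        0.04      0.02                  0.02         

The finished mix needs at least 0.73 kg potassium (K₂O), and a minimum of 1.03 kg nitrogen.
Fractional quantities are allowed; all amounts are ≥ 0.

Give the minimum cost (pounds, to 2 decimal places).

Let x1 = kg of urea, x2 = kg of muriate of potash, x3 = kg of potassium sulfate, x4 = kg of compost blend.
Minimize 0.57x1 + 0.38x2 + 0.54x3 + 0.04x4 subject to:
  0.59x2 + 0.5x3 + 0.02x4 ≥ 0.73   (potassium (K₂O))
  0.47x1 + 0.02x4 ≥ 1.03   (nitrogen)
  x1, x2, x3, x4 ≥ 0.
At the optimum only urea, muriate of potash are positive (potassium sulfate, compost blend = 0). Binding constraints: potassium (K₂O) and nitrogen.
So urea = 2.191 kg, muriate of potash = 1.237 kg.
Hence cost = 0.57·2.191 + 0.38·1.237 = £1.7189.

£1.72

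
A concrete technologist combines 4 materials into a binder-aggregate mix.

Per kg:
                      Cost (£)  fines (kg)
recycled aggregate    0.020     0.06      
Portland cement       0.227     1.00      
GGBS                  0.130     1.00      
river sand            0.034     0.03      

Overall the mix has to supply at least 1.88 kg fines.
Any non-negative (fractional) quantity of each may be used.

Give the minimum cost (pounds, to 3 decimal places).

£0.244

Let x1 = kg of recycled aggregate, x2 = kg of Portland cement, x3 = kg of GGBS, x4 = kg of river sand.
Minimize 0.02x1 + 0.227x2 + 0.13x3 + 0.034x4 s.t.:
  0.06x1 + 1x2 + 1x3 + 0.03x4 ≥ 1.88   (fines)
  x1, x2, x3, x4 ≥ 0.
The optimal basis is {GGBS}; recycled aggregate, Portland cement, river sand drop out. Binding constraint: fines.
So GGBS = 1.88 kg.
Objective = 0.13·1.88 = 0.24440.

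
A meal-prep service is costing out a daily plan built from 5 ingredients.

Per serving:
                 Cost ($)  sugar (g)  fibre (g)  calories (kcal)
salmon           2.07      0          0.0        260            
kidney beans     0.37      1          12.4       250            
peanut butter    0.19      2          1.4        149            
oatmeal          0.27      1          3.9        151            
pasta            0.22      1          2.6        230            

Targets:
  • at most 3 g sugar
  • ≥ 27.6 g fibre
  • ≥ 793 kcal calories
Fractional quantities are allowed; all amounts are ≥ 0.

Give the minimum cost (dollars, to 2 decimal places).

Let x1 = servings of salmon, x2 = servings of kidney beans, x3 = servings of peanut butter, x4 = servings of oatmeal, x5 = servings of pasta.
min 2.07x1 + 0.37x2 + 0.19x3 + 0.27x4 + 0.22x5 subject to:
  1x2 + 2x3 + 1x4 + 1x5 ≤ 3   (sugar)
  12.4x2 + 1.4x3 + 3.9x4 + 2.6x5 ≥ 27.6   (fibre)
  260x1 + 250x2 + 149x3 + 151x4 + 230x5 ≥ 793   (calories)
  x1, x2, x3, x4, x5 ≥ 0.
At the optimum only salmon, kidney beans are positive (peanut butter, oatmeal, pasta = 0). The sugar and calories requirements are met with equality.
That vertex is x1 = 0.1654, x2 = 3.
Total cost: 2.07·0.1654 + 0.37·3 = 1.4524.

$1.45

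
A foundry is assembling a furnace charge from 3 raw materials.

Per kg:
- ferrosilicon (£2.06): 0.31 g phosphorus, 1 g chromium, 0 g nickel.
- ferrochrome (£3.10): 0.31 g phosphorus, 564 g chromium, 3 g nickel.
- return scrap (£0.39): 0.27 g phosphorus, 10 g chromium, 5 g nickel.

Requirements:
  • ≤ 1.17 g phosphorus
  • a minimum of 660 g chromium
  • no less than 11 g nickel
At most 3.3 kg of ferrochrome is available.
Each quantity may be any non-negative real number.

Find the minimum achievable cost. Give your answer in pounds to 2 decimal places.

£4.13

This is a linear program. Let x1 = kg of ferrosilicon, x2 = kg of ferrochrome, x3 = kg of return scrap.
Minimise 2.06x1 + 3.1x2 + 0.39x3 s.t.:
  0.31x1 + 0.31x2 + 0.27x3 ≤ 1.17   (phosphorus)
  1x1 + 564x2 + 10x3 ≥ 660   (chromium)
  3x2 + 5x3 ≥ 11   (nickel)
  x2 ≤ 3.3
  x1, x2, x3 ≥ 0.
At the optimum only ferrochrome, return scrap are positive (ferrosilicon = 0). There the chromium and nickel constraints are tight.
Solving gives x2 = 1.143, x3 = 1.514.
Hence cost = 3.1·1.143 + 0.39·1.514 = £4.1338.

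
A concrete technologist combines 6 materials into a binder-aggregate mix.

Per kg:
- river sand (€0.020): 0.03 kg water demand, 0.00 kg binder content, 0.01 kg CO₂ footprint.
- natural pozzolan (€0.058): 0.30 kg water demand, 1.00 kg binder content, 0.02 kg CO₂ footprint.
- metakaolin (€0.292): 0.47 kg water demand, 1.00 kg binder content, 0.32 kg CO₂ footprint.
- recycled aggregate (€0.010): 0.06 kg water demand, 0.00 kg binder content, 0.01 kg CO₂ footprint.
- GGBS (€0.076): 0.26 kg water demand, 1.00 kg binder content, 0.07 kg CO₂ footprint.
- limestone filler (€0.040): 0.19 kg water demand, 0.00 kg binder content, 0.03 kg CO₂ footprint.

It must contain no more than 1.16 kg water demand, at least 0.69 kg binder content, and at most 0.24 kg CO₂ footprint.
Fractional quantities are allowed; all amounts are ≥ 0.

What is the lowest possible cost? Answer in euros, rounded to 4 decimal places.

Treat it as an LP. Let x1 = kg of river sand, x2 = kg of natural pozzolan, x3 = kg of metakaolin, x4 = kg of recycled aggregate, x5 = kg of GGBS, x6 = kg of limestone filler.
min 0.02x1 + 0.058x2 + 0.292x3 + 0.01x4 + 0.076x5 + 0.04x6 s.t.:
  0.03x1 + 0.3x2 + 0.47x3 + 0.06x4 + 0.26x5 + 0.19x6 ≤ 1.16   (water demand)
  1x2 + 1x3 + 1x5 ≥ 0.69   (binder content)
  0.01x1 + 0.02x2 + 0.32x3 + 0.01x4 + 0.07x5 + 0.03x6 ≤ 0.24   (CO₂ footprint)
  x1, x2, x3, x4, x5, x6 ≥ 0.
At the optimum only natural pozzolan is positive (river sand, metakaolin, recycled aggregate, GGBS, limestone filler = 0). Binding constraint: binder content.
Optimal quantities: natural pozzolan = 0.69 kg.
Total cost: 0.058·0.69 = 0.040020.

€0.0400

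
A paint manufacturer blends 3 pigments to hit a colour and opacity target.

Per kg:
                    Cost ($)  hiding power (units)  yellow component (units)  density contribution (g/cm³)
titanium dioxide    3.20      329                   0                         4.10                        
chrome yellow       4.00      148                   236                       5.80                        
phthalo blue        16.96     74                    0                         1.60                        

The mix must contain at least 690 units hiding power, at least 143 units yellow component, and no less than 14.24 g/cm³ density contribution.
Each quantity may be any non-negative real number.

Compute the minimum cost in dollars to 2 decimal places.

$10.36

Let x1 = kg of titanium dioxide, x2 = kg of chrome yellow, x3 = kg of phthalo blue.
Minimize 3.2x1 + 4x2 + 16.96x3 s.t.:
  329x1 + 148x2 + 74x3 ≥ 690   (hiding power)
  236x2 ≥ 143   (yellow component)
  4.1x1 + 5.8x2 + 1.6x3 ≥ 14.24   (density contribution)
  x1, x2, x3 ≥ 0.
The cheapest feasible vertex uses only titanium dioxide, chrome yellow; phthalo blue is not used. The hiding power and density contribution requirements are met with equality.
That vertex is x1 = 1.456, x2 = 1.426.
Total cost: 3.2·1.456 + 4·1.426 = 10.3632.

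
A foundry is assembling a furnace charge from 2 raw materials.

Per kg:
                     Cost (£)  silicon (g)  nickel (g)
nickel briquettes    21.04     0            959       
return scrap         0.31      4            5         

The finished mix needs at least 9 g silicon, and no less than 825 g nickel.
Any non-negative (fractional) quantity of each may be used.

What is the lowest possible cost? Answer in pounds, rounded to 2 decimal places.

Treat it as an LP. Let x1 = kg of nickel briquettes, x2 = kg of return scrap.
Minimize 21.04x1 + 0.31x2 with:
  4x2 ≥ 9   (silicon)
  959x1 + 5x2 ≥ 825   (nickel)
  x1, x2 ≥ 0.
Both inputs are positive at the optimum. The silicon and nickel requirements are met with equality.
Solving gives x1 = 0.8485, x2 = 2.25.
Total cost: 21.04·0.8485 + 0.31·2.25 = 18.5499.

£18.55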